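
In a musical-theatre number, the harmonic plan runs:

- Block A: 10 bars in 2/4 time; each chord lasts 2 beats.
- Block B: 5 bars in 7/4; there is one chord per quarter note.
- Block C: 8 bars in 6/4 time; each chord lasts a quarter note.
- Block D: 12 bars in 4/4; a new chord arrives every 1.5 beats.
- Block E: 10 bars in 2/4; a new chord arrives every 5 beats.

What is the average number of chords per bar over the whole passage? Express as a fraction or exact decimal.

43/15 chords per bar

A: 10 × 2 = 20 beats ÷ 2 = 10 chords.
B: 5 × 7 = 35 beats ÷ 1 = 35 chords.
C: 8 × 6 = 48 beats ÷ 1 = 48 chords.
D: 12 × 4 = 48 beats ÷ 1.5 = 32 chords.
E: 10 × 2 = 20 beats ÷ 5 = 4 chords.
Overall: 129 chords over 45 bars → 129/45 = 43/15 chords per bar.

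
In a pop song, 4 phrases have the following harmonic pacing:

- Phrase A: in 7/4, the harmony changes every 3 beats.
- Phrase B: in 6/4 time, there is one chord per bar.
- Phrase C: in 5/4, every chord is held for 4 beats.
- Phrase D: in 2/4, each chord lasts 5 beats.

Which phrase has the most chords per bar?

A: 7/3 = 7/3 chords/bar.
B: 6/6 = 1 chord/bar.
C: 5/4 = 1.25 chords/bar.
D: 2/5 = 0.4 chords/bar.
Fastest is A at 7/3 chords/bar.

Phrase A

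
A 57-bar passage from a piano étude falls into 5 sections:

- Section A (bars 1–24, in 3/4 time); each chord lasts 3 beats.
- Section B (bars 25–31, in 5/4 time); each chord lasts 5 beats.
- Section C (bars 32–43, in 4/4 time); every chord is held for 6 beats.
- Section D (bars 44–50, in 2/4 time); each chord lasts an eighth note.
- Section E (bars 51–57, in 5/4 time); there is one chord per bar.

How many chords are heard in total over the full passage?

A has 72 beats and chords last 3 each, so 24 chords.
B has 35 beats and chords last 5 each, so 7 chords.
C has 48 beats and chords last 6 each, so 8 chords.
D has 14 beats and chords last 0.5 each, so 28 chords.
E has 35 beats and chords last 5 each, so 7 chords.
Total: 24 + 7 + 8 + 28 + 7 = 74.

74 chords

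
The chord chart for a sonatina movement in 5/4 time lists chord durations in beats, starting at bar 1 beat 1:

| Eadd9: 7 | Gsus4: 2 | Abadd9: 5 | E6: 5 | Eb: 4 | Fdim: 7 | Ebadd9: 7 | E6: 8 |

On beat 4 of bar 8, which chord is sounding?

Beat 4 of bar 8 is beat (8−1)×5 + 4 = 39 overall.
Running totals: Eadd9 ends at 7, Gsus4 ends at 9, Abadd9 ends at 14, E6 ends at 19, Eb ends at 23, Fdim ends at 30, Ebadd9 ends at 37, E6 ends at 45.
Beat 39 falls within E6.

E6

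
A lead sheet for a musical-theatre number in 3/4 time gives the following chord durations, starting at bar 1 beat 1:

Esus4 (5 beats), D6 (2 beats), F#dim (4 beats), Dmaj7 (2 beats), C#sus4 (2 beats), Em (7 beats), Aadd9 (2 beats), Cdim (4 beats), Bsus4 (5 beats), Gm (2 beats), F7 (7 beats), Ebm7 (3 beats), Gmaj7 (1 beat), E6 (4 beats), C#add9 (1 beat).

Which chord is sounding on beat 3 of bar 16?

Beat 3 of bar 16 is beat (16−1)×3 + 3 = 48 overall.
Running totals: Esus4 ends at 5, D6 ends at 7, F#dim ends at 11, Dmaj7 ends at 13, C#sus4 ends at 15, Em ends at 22, Aadd9 ends at 24, Cdim ends at 28, Bsus4 ends at 33, Gm ends at 35, F7 ends at 42, Ebm7 ends at 45, Gmaj7 ends at 46, E6 ends at 50.
Beat 48 falls within E6.

E6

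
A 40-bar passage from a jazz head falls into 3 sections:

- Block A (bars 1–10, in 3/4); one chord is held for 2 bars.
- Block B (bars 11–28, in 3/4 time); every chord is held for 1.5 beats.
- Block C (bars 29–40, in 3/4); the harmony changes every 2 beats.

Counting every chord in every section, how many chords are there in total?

A: 10 bars × 3 beats = 30 beats; 6 beats/chord → 5 chords.
B: 18 bars × 3 beats = 54 beats; 1.5 beats/chord → 36 chords.
C: 12 bars × 3 beats = 36 beats; 2 beats/chord → 18 chords.
Total: 5 + 36 + 18 = 59.

59 chords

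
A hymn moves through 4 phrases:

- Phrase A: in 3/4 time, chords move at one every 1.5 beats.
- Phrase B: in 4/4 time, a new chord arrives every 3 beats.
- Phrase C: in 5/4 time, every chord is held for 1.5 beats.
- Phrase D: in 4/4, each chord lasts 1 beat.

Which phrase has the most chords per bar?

A: 3/1.5 = 2 chords/bar.
B: 4/3 = 4/3 chords/bar.
C: 5/1.5 = 10/3 chords/bar.
D: 4/1 = 4 chords/bar.
Fastest is D at 4 chords/bar.

Phrase D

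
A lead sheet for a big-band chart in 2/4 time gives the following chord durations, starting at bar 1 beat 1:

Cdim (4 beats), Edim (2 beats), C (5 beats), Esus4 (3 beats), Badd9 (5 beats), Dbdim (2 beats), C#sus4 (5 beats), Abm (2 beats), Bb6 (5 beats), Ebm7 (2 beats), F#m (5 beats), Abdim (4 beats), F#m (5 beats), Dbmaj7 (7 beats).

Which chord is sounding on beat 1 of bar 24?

Beat 1 of bar 24 is beat (24−1)×2 + 1 = 47 overall.
Running totals: Cdim ends at 4, Edim ends at 6, C ends at 11, Esus4 ends at 14, Badd9 ends at 19, Dbdim ends at 21, C#sus4 ends at 26, Abm ends at 28, Bb6 ends at 33, Ebm7 ends at 35, F#m ends at 40, Abdim ends at 44, F#m ends at 49.
Beat 47 falls within F#m.

F#m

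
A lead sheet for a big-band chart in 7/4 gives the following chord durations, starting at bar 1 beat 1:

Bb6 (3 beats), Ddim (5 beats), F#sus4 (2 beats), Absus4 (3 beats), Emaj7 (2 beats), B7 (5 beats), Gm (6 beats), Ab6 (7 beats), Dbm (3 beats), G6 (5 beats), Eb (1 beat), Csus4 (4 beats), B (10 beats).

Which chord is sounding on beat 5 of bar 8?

Beat 5 of bar 8 is beat (8−1)×7 + 5 = 54 overall.
Running totals: Bb6 ends at 3, Ddim ends at 8, F#sus4 ends at 10, Absus4 ends at 13, Emaj7 ends at 15, B7 ends at 20, Gm ends at 26, Ab6 ends at 33, Dbm ends at 36, G6 ends at 41, Eb ends at 42, Csus4 ends at 46, B ends at 56.
Beat 54 falls within B.

B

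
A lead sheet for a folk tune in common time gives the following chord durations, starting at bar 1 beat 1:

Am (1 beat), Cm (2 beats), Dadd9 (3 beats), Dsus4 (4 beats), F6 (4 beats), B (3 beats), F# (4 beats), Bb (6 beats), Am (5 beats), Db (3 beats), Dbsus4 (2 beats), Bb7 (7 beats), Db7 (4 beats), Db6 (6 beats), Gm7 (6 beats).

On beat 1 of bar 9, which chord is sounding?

Beat 1 of bar 9 is beat (9−1)×4 + 1 = 33 overall.
Running totals: Am ends at 1, Cm ends at 3, Dadd9 ends at 6, Dsus4 ends at 10, F6 ends at 14, B ends at 17, F# ends at 21, Bb ends at 27, Am ends at 32, Db ends at 35.
Beat 33 falls within Db.

Db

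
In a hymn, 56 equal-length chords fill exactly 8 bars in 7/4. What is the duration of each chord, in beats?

8 bars × 7 beats/bar = 56 beats total.
56 beats ÷ 56 chords = 1 beats per chord.
(That is a quarter note.)

1 beat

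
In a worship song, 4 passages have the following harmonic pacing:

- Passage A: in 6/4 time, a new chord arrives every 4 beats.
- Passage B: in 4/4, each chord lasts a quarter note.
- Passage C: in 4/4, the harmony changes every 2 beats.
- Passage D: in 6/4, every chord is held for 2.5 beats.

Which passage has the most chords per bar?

A: 6 beats/bar ÷ 4 beats/chord = 1.5 chords/bar.
B: 4 beats/bar ÷ 1 beat/chord = 4 chords/bar.
C: 4 beats/bar ÷ 2 beats/chord = 2 chords/bar.
D: 6 beats/bar ÷ 2.5 beats/chord = 2.4 chords/bar.
Fastest is B at 4 chords/bar.

Passage B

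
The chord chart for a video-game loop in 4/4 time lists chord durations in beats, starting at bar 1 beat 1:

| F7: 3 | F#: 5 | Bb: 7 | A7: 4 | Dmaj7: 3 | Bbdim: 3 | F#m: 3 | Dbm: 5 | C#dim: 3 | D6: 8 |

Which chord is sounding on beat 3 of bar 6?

Beat 3 of bar 6 is beat (6−1)×4 + 3 = 23 overall.
Running totals: F7 ends at 3, F# ends at 8, Bb ends at 15, A7 ends at 19, Dmaj7 ends at 22, Bbdim ends at 25.
Beat 23 falls within Bbdim.

Bbdim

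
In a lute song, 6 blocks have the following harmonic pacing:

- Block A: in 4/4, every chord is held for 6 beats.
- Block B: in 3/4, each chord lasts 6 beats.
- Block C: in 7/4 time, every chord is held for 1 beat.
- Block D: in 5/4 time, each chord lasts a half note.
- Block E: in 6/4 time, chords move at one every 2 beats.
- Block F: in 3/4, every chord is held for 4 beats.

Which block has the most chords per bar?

Block C

A: 4 beats/bar ÷ 6 beats/chord = 2/3 chords/bar.
B: 3 beats/bar ÷ 6 beats/chord = 0.5 chords/bar.
C: 7 beats/bar ÷ 1 beat/chord = 7 chords/bar.
D: 5 beats/bar ÷ 2 beats/chord = 2.5 chords/bar.
E: 6 beats/bar ÷ 2 beats/chord = 3 chords/bar.
F: 3 beats/bar ÷ 4 beats/chord = 0.75 chords/bar.
Fastest is C at 7 chords/bar.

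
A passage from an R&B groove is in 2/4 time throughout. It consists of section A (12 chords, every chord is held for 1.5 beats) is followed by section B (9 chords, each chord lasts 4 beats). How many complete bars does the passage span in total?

A: 12 × 1.5 = 18 beats = 9 bars.
B: 9 × 4 = 36 beats = 18 bars.
Total: 9 + 18 = 27 bars.

27 bars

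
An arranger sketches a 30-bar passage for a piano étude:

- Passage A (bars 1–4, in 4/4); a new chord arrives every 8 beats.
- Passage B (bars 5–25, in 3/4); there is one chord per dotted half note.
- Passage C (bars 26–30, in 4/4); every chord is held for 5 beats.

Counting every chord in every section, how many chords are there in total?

27 chords

A has 16 beats and chords last 8 each, so 2 chords.
B has 63 beats and chords last 3 each, so 21 chords.
C has 20 beats and chords last 5 each, so 4 chords.
Total: 2 + 21 + 4 = 27.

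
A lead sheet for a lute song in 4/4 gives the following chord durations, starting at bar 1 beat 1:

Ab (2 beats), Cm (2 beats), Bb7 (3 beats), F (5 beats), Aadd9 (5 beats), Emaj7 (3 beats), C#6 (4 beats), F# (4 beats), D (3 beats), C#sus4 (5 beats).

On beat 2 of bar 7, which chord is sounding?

F#

Beat 2 of bar 7 is beat (7−1)×4 + 2 = 26 overall.
Running totals: Ab ends at 2, Cm ends at 4, Bb7 ends at 7, F ends at 12, Aadd9 ends at 17, Emaj7 ends at 20, C#6 ends at 24, F# ends at 28.
Beat 26 falls within F#.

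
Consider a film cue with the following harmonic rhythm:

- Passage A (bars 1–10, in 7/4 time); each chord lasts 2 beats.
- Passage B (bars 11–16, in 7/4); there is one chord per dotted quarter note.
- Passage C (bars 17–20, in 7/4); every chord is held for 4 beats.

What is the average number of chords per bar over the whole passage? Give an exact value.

A: 10 bars of 7 beats is 70 beats; at 2 beats each that's 35 chords.
B: 6 bars of 7 beats is 42 beats; at 1.5 beats each that's 28 chords.
C: 4 bars of 7 beats is 28 beats; at 4 beats each that's 7 chords.
Overall: 70 chords over 20 bars → 70/20 = 3.5 chords per bar.

3.5 chords per bar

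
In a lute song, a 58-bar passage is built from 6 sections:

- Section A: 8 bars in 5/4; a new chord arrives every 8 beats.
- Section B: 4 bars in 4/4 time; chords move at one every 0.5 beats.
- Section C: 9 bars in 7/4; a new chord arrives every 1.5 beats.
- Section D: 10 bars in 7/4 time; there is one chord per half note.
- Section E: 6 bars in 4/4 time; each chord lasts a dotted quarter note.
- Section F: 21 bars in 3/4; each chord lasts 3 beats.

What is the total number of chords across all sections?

A: 8 bars × 5 beats = 40 beats; 8 beats/chord → 5 chords.
B: 4 bars × 4 beats = 16 beats; 0.5 beats/chord → 32 chords.
C: 9 bars × 7 beats = 63 beats; 1.5 beats/chord → 42 chords.
D: 10 bars × 7 beats = 70 beats; 2 beats/chord → 35 chords.
E: 6 bars × 4 beats = 24 beats; 1.5 beats/chord → 16 chords.
F: 21 bars × 3 beats = 63 beats; 3 beats/chord → 21 chords.
Total: 5 + 32 + 42 + 35 + 16 + 21 = 151.

151 chords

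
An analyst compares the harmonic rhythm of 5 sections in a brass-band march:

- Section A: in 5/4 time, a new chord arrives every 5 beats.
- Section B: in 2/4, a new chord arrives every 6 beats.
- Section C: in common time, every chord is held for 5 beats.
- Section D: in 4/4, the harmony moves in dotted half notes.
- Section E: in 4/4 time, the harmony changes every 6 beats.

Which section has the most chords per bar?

A: 5 beats/bar ÷ 5 beats/chord = 1 chord/bar.
B: 2 beats/bar ÷ 6 beats/chord = 1/3 chords/bar.
C: 4 beats/bar ÷ 5 beats/chord = 0.8 chords/bar.
D: 4 beats/bar ÷ 3 beats/chord = 4/3 chords/bar.
E: 4 beats/bar ÷ 6 beats/chord = 2/3 chords/bar.
Fastest is D at 4/3 chords/bar.

Section D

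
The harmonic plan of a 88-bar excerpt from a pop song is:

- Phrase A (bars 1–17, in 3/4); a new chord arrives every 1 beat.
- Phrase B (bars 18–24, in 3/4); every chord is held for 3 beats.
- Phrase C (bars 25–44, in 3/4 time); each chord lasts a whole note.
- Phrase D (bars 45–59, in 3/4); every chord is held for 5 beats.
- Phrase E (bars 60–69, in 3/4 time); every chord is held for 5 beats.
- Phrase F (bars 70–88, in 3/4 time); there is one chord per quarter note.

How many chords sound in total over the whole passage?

A: 17·3 = 51 beats, 51/1 = 51 chords.
B: 7·3 = 21 beats, 21/3 = 7 chords.
C: 20·3 = 60 beats, 60/4 = 15 chords.
D: 15·3 = 45 beats, 45/5 = 9 chords.
E: 10·3 = 30 beats, 30/5 = 6 chords.
F: 19·3 = 57 beats, 57/1 = 57 chords.
Total: 51 + 7 + 15 + 9 + 6 + 57 = 145.

145 chords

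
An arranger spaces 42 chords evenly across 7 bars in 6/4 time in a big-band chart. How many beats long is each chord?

7 bars × 6 beats/bar = 42 beats total.
42 beats ÷ 42 chords = 1 beats per chord.
(That is a quarter note.)

1 beat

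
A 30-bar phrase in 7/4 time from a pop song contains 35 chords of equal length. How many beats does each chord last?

30 bars × 7 beats/bar = 210 beats total.
210 beats ÷ 35 chords = 6 beats per chord.

6 beats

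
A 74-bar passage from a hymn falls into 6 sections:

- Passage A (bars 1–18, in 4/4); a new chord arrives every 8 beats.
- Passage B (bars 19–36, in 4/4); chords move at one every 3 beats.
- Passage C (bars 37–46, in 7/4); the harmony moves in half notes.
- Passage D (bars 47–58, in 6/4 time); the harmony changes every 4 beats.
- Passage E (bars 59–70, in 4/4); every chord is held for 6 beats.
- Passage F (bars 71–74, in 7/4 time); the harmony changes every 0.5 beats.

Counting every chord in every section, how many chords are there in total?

A: 18·4 = 72 beats, 72/8 = 9 chords.
B: 18·4 = 72 beats, 72/3 = 24 chords.
C: 10·7 = 70 beats, 70/2 = 35 chords.
D: 12·6 = 72 beats, 72/4 = 18 chords.
E: 12·4 = 48 beats, 48/6 = 8 chords.
F: 4·7 = 28 beats, 28/0.5 = 56 chords.
Total: 9 + 24 + 35 + 18 + 8 + 56 = 150.

150 chords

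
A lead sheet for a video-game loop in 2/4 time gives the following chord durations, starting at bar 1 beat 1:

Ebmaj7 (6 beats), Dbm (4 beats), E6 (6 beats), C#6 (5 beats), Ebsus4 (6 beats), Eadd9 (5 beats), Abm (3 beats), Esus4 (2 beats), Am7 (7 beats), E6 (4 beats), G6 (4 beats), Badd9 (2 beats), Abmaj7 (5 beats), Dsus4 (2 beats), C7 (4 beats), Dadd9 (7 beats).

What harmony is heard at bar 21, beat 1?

Beat 1 of bar 21 is beat (21−1)×2 + 1 = 41 overall.
Running totals: Ebmaj7 ends at 6, Dbm ends at 10, E6 ends at 16, C#6 ends at 21, Ebsus4 ends at 27, Eadd9 ends at 32, Abm ends at 35, Esus4 ends at 37, Am7 ends at 44.
Beat 41 falls within Am7.

Am7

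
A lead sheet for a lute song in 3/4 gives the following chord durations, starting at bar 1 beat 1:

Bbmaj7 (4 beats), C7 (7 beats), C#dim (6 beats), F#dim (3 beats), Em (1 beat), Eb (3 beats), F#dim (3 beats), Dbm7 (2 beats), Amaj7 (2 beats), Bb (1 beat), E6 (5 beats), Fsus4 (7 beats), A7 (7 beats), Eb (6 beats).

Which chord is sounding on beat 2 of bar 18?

Beat 2 of bar 18 is beat (18−1)×3 + 2 = 53 overall.
Running totals: Bbmaj7 ends at 4, C7 ends at 11, C#dim ends at 17, F#dim ends at 20, Em ends at 21, Eb ends at 24, F#dim ends at 27, Dbm7 ends at 29, Amaj7 ends at 31, Bb ends at 32, E6 ends at 37, Fsus4 ends at 44, A7 ends at 51, Eb ends at 57.
Beat 53 falls within Eb.

Eb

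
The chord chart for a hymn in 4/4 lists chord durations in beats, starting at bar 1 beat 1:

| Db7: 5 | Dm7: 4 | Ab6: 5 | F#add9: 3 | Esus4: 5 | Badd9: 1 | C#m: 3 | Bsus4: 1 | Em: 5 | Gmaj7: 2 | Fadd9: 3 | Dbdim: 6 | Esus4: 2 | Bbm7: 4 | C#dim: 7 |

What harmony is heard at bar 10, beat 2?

Dbdim

Beat 2 of bar 10 is beat (10−1)×4 + 2 = 38 overall.
Running totals: Db7 ends at 5, Dm7 ends at 9, Ab6 ends at 14, F#add9 ends at 17, Esus4 ends at 22, Badd9 ends at 23, C#m ends at 26, Bsus4 ends at 27, Em ends at 32, Gmaj7 ends at 34, Fadd9 ends at 37, Dbdim ends at 43.
Beat 38 falls within Dbdim.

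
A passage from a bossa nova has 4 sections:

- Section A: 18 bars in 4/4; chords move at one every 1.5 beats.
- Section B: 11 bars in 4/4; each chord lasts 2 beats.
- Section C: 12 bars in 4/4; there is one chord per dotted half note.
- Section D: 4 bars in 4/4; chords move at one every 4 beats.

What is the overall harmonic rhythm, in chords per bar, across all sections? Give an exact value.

2 chords per bar

A: 18 bars of 4 beats is 72 beats; at 1.5 beats each that's 48 chords.
B: 11 bars of 4 beats is 44 beats; at 2 beats each that's 22 chords.
C: 12 bars of 4 beats is 48 beats; at 3 beats each that's 16 chords.
D: 4 bars of 4 beats is 16 beats; at 4 beats each that's 4 chords.
Overall: 90 chords over 45 bars → 90/45 = 2 chords per bar.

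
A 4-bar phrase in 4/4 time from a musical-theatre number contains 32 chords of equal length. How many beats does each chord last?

0.5 beats

4 bars × 4 beats/bar = 16 beats total.
16 beats ÷ 32 chords = 0.5 beats per chord.
(That is an eighth note.)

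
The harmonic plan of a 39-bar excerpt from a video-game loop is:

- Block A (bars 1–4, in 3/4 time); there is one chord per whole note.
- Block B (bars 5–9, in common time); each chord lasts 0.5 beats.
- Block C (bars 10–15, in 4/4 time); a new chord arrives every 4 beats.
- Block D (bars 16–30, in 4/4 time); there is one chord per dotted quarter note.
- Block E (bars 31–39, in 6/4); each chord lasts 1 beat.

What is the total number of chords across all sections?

A: 4 bars × 3 beats = 12 beats; 4 beats/chord → 3 chords.
B: 5 bars × 4 beats = 20 beats; 0.5 beats/chord → 40 chords.
C: 6 bars × 4 beats = 24 beats; 4 beats/chord → 6 chords.
D: 15 bars × 4 beats = 60 beats; 1.5 beats/chord → 40 chords.
E: 9 bars × 6 beats = 54 beats; 1 beat/chord → 54 chords.
Total: 3 + 40 + 6 + 40 + 54 = 143.

143 chords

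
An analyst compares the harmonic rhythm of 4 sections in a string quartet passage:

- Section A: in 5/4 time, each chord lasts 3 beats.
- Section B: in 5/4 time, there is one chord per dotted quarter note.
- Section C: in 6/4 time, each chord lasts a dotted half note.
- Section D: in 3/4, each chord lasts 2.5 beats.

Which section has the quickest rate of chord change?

Section B

A: each chord is 3 beats in 5/4, so 5/3 per bar.
B: each chord is 1.5 beats in 5/4, so 10/3 per bar.
C: each chord is 3 beats in 6/4, so 2 per bar.
D: each chord is 2.5 beats in 3/4, so 1.2 per bar.
Fastest is B at 10/3 chords/bar.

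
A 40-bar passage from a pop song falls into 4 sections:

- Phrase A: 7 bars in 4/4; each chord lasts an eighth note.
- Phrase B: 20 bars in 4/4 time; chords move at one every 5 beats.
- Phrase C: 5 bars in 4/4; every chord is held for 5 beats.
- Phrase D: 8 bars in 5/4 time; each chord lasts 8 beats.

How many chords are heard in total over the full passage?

81 chords

A has 28 beats and chords last 0.5 each, so 56 chords.
B has 80 beats and chords last 5 each, so 16 chords.
C has 20 beats and chords last 5 each, so 4 chords.
D has 40 beats and chords last 8 each, so 5 chords.
Total: 56 + 16 + 4 + 5 = 81.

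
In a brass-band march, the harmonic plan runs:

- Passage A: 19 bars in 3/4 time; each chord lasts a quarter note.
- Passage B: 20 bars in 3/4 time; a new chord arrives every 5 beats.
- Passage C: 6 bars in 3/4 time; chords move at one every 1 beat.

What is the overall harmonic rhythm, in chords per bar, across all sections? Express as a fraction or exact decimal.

29/15 chords per bar

A: 19 bars of 3 beats is 57 beats; at 1 beat each that's 57 chords.
B: 20 bars of 3 beats is 60 beats; at 5 beats each that's 12 chords.
C: 6 bars of 3 beats is 18 beats; at 1 beat each that's 18 chords.
Overall: 87 chords over 45 bars → 87/45 = 29/15 chords per bar.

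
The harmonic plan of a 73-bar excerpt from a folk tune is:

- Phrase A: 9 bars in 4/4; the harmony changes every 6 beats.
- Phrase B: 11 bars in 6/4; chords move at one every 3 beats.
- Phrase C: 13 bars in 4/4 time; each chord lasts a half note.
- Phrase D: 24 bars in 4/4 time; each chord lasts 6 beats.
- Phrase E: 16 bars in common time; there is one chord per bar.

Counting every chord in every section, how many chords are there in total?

A: 9·4 = 36 beats, 36/6 = 6 chords.
B: 11·6 = 66 beats, 66/3 = 22 chords.
C: 13·4 = 52 beats, 52/2 = 26 chords.
D: 24·4 = 96 beats, 96/6 = 16 chords.
E: 16·4 = 64 beats, 64/4 = 16 chords.
Total: 6 + 22 + 26 + 16 + 16 = 86.

86 chords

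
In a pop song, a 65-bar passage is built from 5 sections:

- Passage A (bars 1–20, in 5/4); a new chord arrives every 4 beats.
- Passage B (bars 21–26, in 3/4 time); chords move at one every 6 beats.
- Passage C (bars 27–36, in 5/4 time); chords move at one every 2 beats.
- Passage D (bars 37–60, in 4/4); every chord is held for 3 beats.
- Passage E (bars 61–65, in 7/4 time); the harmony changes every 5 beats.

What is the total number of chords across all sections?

92 chords

A has 100 beats and chords last 4 each, so 25 chords.
B has 18 beats and chords last 6 each, so 3 chords.
C has 50 beats and chords last 2 each, so 25 chords.
D has 96 beats and chords last 3 each, so 32 chords.
E has 35 beats and chords last 5 each, so 7 chords.
Total: 25 + 3 + 25 + 32 + 7 = 92.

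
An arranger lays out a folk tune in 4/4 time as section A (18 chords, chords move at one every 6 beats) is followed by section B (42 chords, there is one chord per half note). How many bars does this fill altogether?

48 bars

A: 18 × 6 = 108 beats = 27 bars.
B: 42 × 2 = 84 beats = 21 bars.
Total: 27 + 21 = 48 bars.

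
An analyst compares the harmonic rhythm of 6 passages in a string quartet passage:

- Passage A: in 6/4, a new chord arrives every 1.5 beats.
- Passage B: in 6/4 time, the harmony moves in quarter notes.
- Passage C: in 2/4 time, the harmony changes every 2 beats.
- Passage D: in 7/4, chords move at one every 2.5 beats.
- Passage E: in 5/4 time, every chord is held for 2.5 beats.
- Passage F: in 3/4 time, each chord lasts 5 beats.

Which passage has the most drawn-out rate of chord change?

Passage F

A: each chord is 1.5 beats in 6/4, so 4 per bar.
B: each chord is 1 beat in 6/4, so 6 per bar.
C: each chord is 2 beats in 2/4, so 1 per bar.
D: each chord is 2.5 beats in 7/4, so 2.8 per bar.
E: each chord is 2.5 beats in 5/4, so 2 per bar.
F: each chord is 5 beats in 3/4, so 0.6 per bar.
Slowest is F at 0.6 chords/bar.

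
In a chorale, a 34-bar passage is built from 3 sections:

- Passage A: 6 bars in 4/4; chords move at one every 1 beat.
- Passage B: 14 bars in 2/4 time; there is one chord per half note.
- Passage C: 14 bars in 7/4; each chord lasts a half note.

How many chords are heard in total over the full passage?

A has 24 beats and chords last 1 each, so 24 chords.
B has 28 beats and chords last 2 each, so 14 chords.
C has 98 beats and chords last 2 each, so 49 chords.
Total: 24 + 14 + 49 = 87.

87 chords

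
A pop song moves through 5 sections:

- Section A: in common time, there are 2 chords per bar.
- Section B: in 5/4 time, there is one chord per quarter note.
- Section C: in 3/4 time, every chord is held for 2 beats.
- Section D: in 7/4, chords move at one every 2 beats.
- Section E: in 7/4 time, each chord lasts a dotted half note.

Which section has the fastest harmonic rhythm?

Section B

A: 4 beats/bar ÷ 2 beats/chord = 2 chords/bar.
B: 5 beats/bar ÷ 1 beat/chord = 5 chords/bar.
C: 3 beats/bar ÷ 2 beats/chord = 1.5 chords/bar.
D: 7 beats/bar ÷ 2 beats/chord = 3.5 chords/bar.
E: 7 beats/bar ÷ 3 beats/chord = 7/3 chords/bar.
Fastest is B at 5 chords/bar.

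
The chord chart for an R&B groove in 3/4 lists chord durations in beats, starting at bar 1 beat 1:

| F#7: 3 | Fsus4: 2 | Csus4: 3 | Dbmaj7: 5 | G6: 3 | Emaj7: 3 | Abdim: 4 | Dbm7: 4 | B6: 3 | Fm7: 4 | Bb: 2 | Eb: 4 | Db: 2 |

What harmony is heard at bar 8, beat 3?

Dbm7

Beat 3 of bar 8 is beat (8−1)×3 + 3 = 24 overall.
Running totals: F#7 ends at 3, Fsus4 ends at 5, Csus4 ends at 8, Dbmaj7 ends at 13, G6 ends at 16, Emaj7 ends at 19, Abdim ends at 23, Dbm7 ends at 27.
Beat 24 falls within Dbm7.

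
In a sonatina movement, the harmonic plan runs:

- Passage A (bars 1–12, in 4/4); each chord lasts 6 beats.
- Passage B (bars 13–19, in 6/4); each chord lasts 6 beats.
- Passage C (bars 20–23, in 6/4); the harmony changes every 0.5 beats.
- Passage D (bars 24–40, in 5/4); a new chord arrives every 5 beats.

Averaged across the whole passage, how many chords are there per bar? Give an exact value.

2 chords per bar

A: 12 × 4 = 48 beats ÷ 6 = 8 chords.
B: 7 × 6 = 42 beats ÷ 6 = 7 chords.
C: 4 × 6 = 24 beats ÷ 0.5 = 48 chords.
D: 17 × 5 = 85 beats ÷ 5 = 17 chords.
Overall: 80 chords over 40 bars → 80/40 = 2 chords per bar.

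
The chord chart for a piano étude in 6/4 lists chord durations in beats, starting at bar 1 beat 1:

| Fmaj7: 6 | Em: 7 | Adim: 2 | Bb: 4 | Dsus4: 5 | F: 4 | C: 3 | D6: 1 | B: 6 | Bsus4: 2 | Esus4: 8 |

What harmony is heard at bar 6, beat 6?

Beat 6 of bar 6 is beat (6−1)×6 + 6 = 36 overall.
Running totals: Fmaj7 ends at 6, Em ends at 13, Adim ends at 15, Bb ends at 19, Dsus4 ends at 24, F ends at 28, C ends at 31, D6 ends at 32, B ends at 38.
Beat 36 falls within B.

B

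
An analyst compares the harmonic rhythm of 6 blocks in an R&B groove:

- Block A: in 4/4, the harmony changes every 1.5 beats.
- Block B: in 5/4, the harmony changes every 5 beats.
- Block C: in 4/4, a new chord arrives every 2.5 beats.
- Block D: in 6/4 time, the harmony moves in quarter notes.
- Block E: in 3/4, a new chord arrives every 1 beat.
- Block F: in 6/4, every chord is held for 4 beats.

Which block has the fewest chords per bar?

Block B

A: each chord is 1.5 beats in 4/4, so 8/3 per bar.
B: each chord is 5 beats in 5/4, so 1 per bar.
C: each chord is 2.5 beats in 4/4, so 1.6 per bar.
D: each chord is 1 beat in 6/4, so 6 per bar.
E: each chord is 1 beat in 3/4, so 3 per bar.
F: each chord is 4 beats in 6/4, so 1.5 per bar.
Slowest is B at 1 chords/bar.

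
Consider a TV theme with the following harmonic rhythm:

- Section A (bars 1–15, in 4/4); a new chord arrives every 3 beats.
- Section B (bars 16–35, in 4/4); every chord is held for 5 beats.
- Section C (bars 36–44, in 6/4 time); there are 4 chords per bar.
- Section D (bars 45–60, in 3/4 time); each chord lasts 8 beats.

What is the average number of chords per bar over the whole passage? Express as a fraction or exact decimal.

A: 15 × 4 = 60 beats ÷ 3 = 20 chords.
B: 20 × 4 = 80 beats ÷ 5 = 16 chords.
C: 9 × 6 = 54 beats ÷ 1.5 = 36 chords.
D: 16 × 3 = 48 beats ÷ 8 = 6 chords.
Overall: 78 chords over 60 bars → 78/60 = 1.3 chords per bar.

1.3 chords per bar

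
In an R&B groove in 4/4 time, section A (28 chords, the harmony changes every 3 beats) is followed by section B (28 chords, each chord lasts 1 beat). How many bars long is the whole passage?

28 bars

A: 28 × 3 = 84 beats = 21 bars.
B: 28 × 1 = 28 beats = 7 bars.
Total: 21 + 7 = 28 bars.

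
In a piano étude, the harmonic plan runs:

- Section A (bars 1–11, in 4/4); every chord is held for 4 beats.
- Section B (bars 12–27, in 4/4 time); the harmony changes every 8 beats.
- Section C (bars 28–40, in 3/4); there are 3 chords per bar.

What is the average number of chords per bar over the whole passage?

1.45 chords per bar

A: 11 × 4 = 44 beats ÷ 4 = 11 chords.
B: 16 × 4 = 64 beats ÷ 8 = 8 chords.
C: 13 × 3 = 39 beats ÷ 1 = 39 chords.
Overall: 58 chords over 40 bars → 58/40 = 1.45 chords per bar.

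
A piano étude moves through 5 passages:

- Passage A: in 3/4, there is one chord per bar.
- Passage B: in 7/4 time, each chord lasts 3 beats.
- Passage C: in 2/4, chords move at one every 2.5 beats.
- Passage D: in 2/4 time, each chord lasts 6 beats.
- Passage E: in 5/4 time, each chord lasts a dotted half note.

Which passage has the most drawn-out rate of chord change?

Passage D

A: 3 beats/bar ÷ 3 beats/chord = 1 chord/bar.
B: 7 beats/bar ÷ 3 beats/chord = 7/3 chords/bar.
C: 2 beats/bar ÷ 2.5 beats/chord = 0.8 chords/bar.
D: 2 beats/bar ÷ 6 beats/chord = 1/3 chords/bar.
E: 5 beats/bar ÷ 3 beats/chord = 5/3 chords/bar.
Slowest is D at 1/3 chords/bar.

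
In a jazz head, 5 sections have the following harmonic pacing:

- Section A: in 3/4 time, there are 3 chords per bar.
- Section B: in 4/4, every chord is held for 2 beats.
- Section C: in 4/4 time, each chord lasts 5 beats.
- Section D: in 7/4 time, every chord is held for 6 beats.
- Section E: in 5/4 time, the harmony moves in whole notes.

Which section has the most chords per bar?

A: each chord is 1 beat in 3/4, so 3 per bar.
B: each chord is 2 beats in 4/4, so 2 per bar.
C: each chord is 5 beats in 4/4, so 0.8 per bar.
D: each chord is 6 beats in 7/4, so 7/6 per bar.
E: each chord is 4 beats in 5/4, so 1.25 per bar.
Fastest is A at 3 chords/bar.

Section A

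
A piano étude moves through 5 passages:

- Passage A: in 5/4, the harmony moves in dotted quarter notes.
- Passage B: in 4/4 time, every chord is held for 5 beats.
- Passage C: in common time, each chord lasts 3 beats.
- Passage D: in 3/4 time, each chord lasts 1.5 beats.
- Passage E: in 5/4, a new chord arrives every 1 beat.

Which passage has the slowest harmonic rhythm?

A: 5/1.5 = 10/3 chords/bar.
B: 4/5 = 0.8 chords/bar.
C: 4/3 = 4/3 chords/bar.
D: 3/1.5 = 2 chords/bar.
E: 5/1 = 5 chords/bar.
Slowest is B at 0.8 chords/bar.

Passage B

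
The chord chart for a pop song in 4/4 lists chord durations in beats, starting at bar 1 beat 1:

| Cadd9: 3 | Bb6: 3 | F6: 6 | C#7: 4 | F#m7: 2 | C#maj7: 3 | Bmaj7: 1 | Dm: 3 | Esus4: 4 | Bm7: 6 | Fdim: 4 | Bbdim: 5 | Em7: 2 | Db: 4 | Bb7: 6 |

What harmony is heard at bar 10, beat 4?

Bbdim

Beat 4 of bar 10 is beat (10−1)×4 + 4 = 40 overall.
Running totals: Cadd9 ends at 3, Bb6 ends at 6, F6 ends at 12, C#7 ends at 16, F#m7 ends at 18, C#maj7 ends at 21, Bmaj7 ends at 22, Dm ends at 25, Esus4 ends at 29, Bm7 ends at 35, Fdim ends at 39, Bbdim ends at 44.
Beat 40 falls within Bbdim.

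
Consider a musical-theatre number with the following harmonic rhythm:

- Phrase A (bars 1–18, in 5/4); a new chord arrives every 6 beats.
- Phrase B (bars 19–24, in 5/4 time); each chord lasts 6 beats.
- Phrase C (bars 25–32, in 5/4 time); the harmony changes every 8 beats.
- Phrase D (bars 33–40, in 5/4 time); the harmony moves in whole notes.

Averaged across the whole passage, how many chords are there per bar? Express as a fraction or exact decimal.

A: 18 bars of 5 beats is 90 beats; at 6 beats each that's 15 chords.
B: 6 bars of 5 beats is 30 beats; at 6 beats each that's 5 chords.
C: 8 bars of 5 beats is 40 beats; at 8 beats each that's 5 chords.
D: 8 bars of 5 beats is 40 beats; at 4 beats each that's 10 chords.
Overall: 35 chords over 40 bars → 35/40 = 0.875 chords per bar.

0.875 chords per bar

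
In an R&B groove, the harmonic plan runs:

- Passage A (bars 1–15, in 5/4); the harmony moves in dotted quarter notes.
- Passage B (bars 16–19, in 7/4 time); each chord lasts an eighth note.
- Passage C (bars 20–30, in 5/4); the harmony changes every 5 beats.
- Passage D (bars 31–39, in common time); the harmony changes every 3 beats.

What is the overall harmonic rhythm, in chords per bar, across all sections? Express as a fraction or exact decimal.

A: 15 bars of 5 beats is 75 beats; at 1.5 beats each that's 50 chords.
B: 4 bars of 7 beats is 28 beats; at 0.5 beats each that's 56 chords.
C: 11 bars of 5 beats is 55 beats; at 5 beats each that's 11 chords.
D: 9 bars of 4 beats is 36 beats; at 3 beats each that's 12 chords.
Overall: 129 chords over 39 bars → 129/39 = 43/13 chords per bar.

43/13 chords per bar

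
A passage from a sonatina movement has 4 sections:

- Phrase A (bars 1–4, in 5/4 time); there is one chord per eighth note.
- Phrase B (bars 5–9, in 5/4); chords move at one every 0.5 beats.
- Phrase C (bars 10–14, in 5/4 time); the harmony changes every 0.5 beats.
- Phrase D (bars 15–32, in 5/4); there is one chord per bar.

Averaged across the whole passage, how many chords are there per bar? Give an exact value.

A: 4 bars of 5 beats is 20 beats; at 0.5 beats each that's 40 chords.
B: 5 bars of 5 beats is 25 beats; at 0.5 beats each that's 50 chords.
C: 5 bars of 5 beats is 25 beats; at 0.5 beats each that's 50 chords.
D: 18 bars of 5 beats is 90 beats; at 5 beats each that's 18 chords.
Overall: 158 chords over 32 bars → 158/32 = 79/16 chords per bar.

79/16 chords per bar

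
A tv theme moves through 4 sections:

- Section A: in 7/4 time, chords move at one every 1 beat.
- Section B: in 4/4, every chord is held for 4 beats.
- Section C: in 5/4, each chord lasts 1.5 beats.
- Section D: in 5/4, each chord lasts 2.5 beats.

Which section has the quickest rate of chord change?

A: each chord is 1 beat in 7/4, so 7 per bar.
B: each chord is 4 beats in 4/4, so 1 per bar.
C: each chord is 1.5 beats in 5/4, so 10/3 per bar.
D: each chord is 2.5 beats in 5/4, so 2 per bar.
Fastest is A at 7 chords/bar.

Section A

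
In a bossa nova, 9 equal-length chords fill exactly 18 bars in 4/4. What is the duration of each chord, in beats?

8 beats

18 bars × 4 beats/bar = 72 beats total.
72 beats ÷ 9 chords = 8 beats per chord.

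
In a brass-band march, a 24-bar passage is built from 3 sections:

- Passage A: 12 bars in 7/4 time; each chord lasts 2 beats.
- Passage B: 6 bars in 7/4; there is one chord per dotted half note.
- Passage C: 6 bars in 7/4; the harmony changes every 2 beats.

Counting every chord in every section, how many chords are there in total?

77 chords

A: 12 bars × 7 beats = 84 beats; 2 beats/chord → 42 chords.
B: 6 bars × 7 beats = 42 beats; 3 beats/chord → 14 chords.
C: 6 bars × 7 beats = 42 beats; 2 beats/chord → 21 chords.
Total: 42 + 14 + 21 = 77.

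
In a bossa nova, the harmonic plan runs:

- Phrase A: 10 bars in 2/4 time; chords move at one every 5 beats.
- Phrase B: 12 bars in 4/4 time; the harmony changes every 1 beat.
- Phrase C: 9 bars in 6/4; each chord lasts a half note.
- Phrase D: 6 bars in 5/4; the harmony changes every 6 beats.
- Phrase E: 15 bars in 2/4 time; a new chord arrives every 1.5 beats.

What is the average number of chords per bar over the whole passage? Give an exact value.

2 chords per bar

A: 10 bars of 2 beats is 20 beats; at 5 beats each that's 4 chords.
B: 12 bars of 4 beats is 48 beats; at 1 beat each that's 48 chords.
C: 9 bars of 6 beats is 54 beats; at 2 beats each that's 27 chords.
D: 6 bars of 5 beats is 30 beats; at 6 beats each that's 5 chords.
E: 15 bars of 2 beats is 30 beats; at 1.5 beats each that's 20 chords.
Overall: 104 chords over 52 bars → 104/52 = 2 chords per bar.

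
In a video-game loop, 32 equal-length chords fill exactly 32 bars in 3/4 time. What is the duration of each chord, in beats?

3 beats

32 bars × 3 beats/bar = 96 beats total.
96 beats ÷ 32 chords = 3 beats per chord.
(That is a dotted half note.)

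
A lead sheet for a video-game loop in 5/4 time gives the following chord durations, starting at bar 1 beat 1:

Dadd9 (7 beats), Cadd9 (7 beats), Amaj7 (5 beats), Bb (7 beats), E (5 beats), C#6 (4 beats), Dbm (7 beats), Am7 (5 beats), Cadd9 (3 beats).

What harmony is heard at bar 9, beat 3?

Am7

Beat 3 of bar 9 is beat (9−1)×5 + 3 = 43 overall.
Running totals: Dadd9 ends at 7, Cadd9 ends at 14, Amaj7 ends at 19, Bb ends at 26, E ends at 31, C#6 ends at 35, Dbm ends at 42, Am7 ends at 47.
Beat 43 falls within Am7.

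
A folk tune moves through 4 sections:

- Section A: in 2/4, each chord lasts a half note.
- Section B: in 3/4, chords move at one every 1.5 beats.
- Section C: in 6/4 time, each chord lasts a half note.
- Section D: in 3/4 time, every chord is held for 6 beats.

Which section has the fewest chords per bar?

Section D

A: each chord is 2 beats in 2/4, so 1 per bar.
B: each chord is 1.5 beats in 3/4, so 2 per bar.
C: each chord is 2 beats in 6/4, so 3 per bar.
D: each chord is 6 beats in 3/4, so 0.5 per bar.
Slowest is D at 0.5 chords/bar.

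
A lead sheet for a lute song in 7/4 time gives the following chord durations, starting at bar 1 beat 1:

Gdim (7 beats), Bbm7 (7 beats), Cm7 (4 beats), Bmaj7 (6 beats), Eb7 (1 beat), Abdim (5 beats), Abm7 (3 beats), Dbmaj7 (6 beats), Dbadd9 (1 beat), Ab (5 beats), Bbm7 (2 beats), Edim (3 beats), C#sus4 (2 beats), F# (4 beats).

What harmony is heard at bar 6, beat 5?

Dbadd9

Beat 5 of bar 6 is beat (6−1)×7 + 5 = 40 overall.
Running totals: Gdim ends at 7, Bbm7 ends at 14, Cm7 ends at 18, Bmaj7 ends at 24, Eb7 ends at 25, Abdim ends at 30, Abm7 ends at 33, Dbmaj7 ends at 39, Dbadd9 ends at 40.
Beat 40 falls within Dbadd9.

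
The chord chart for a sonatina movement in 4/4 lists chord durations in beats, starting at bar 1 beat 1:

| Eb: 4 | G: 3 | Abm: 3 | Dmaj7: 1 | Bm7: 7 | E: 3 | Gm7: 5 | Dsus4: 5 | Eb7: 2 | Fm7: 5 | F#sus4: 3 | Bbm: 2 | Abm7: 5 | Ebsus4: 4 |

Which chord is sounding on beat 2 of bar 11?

Bbm

Beat 2 of bar 11 is beat (11−1)×4 + 2 = 42 overall.
Running totals: Eb ends at 4, G ends at 7, Abm ends at 10, Dmaj7 ends at 11, Bm7 ends at 18, E ends at 21, Gm7 ends at 26, Dsus4 ends at 31, Eb7 ends at 33, Fm7 ends at 38, F#sus4 ends at 41, Bbm ends at 43.
Beat 42 falls within Bbm.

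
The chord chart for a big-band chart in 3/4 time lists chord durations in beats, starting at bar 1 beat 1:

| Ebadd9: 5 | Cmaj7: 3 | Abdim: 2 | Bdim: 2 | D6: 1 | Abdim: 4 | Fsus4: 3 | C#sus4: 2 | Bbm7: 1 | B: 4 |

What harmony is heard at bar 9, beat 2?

Beat 2 of bar 9 is beat (9−1)×3 + 2 = 26 overall.
Running totals: Ebadd9 ends at 5, Cmaj7 ends at 8, Abdim ends at 10, Bdim ends at 12, D6 ends at 13, Abdim ends at 17, Fsus4 ends at 20, C#sus4 ends at 22, Bbm7 ends at 23, B ends at 27.
Beat 26 falls within B.

B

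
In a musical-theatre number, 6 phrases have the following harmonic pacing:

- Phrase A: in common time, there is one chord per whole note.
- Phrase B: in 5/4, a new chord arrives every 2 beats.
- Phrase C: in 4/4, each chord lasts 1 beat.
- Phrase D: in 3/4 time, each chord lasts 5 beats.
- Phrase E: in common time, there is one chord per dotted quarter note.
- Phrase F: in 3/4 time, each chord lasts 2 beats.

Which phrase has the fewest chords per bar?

A: 4 beats/bar ÷ 4 beats/chord = 1 chord/bar.
B: 5 beats/bar ÷ 2 beats/chord = 2.5 chords/bar.
C: 4 beats/bar ÷ 1 beat/chord = 4 chords/bar.
D: 3 beats/bar ÷ 5 beats/chord = 0.6 chords/bar.
E: 4 beats/bar ÷ 1.5 beats/chord = 8/3 chords/bar.
F: 3 beats/bar ÷ 2 beats/chord = 1.5 chords/bar.
Slowest is D at 0.6 chords/bar.

Phrase D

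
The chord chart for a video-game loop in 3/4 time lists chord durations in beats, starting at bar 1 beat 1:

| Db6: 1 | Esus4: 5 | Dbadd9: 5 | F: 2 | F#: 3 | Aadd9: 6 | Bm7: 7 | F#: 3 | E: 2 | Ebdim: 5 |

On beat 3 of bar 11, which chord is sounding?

Beat 3 of bar 11 is beat (11−1)×3 + 3 = 33 overall.
Running totals: Db6 ends at 1, Esus4 ends at 6, Dbadd9 ends at 11, F ends at 13, F# ends at 16, Aadd9 ends at 22, Bm7 ends at 29, F# ends at 32, E ends at 34.
Beat 33 falls within E.

E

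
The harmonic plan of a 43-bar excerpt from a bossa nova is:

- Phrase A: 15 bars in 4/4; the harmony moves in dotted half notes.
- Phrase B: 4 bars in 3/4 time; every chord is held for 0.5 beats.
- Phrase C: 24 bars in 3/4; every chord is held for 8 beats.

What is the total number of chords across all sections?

53 chords

A: 15·4 = 60 beats, 60/3 = 20 chords.
B: 4·3 = 12 beats, 12/0.5 = 24 chords.
C: 24·3 = 72 beats, 72/8 = 9 chords.
Total: 20 + 24 + 9 = 53.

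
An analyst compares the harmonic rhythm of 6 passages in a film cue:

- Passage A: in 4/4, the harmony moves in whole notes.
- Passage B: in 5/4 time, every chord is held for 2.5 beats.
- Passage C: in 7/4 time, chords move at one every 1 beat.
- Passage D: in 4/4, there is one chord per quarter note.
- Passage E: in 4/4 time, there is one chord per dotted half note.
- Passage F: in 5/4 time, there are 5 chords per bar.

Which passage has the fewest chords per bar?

A: 4/4 = 1 chord/bar.
B: 5/2.5 = 2 chords/bar.
C: 7/1 = 7 chords/bar.
D: 4/1 = 4 chords/bar.
E: 4/3 = 4/3 chords/bar.
F: 5/1 = 5 chords/bar.
Slowest is A at 1 chords/bar.

Passage A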